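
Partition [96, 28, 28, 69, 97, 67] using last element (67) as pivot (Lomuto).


Pivot: 67
  28 <= 67: swap -> [28, 96, 28, 69, 97, 67]
  28 <= 67: swap -> [28, 28, 96, 69, 97, 67]
Place pivot at 2: [28, 28, 67, 69, 97, 96]

Partitioned: [28, 28, 67, 69, 97, 96]


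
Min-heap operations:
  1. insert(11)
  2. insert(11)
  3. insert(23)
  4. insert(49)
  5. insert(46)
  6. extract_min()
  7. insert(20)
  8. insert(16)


insert(11) -> [11]
insert(11) -> [11, 11]
insert(23) -> [11, 11, 23]
insert(49) -> [11, 11, 23, 49]
insert(46) -> [11, 11, 23, 49, 46]
extract_min()->11, [11, 46, 23, 49]
insert(20) -> [11, 20, 23, 49, 46]
insert(16) -> [11, 20, 16, 49, 46, 23]

Final heap: [11, 20, 16, 49, 46, 23]


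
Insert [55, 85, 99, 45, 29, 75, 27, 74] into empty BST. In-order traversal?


Insert 55: root
Insert 85: R from 55
Insert 99: R from 55 -> R from 85
Insert 45: L from 55
Insert 29: L from 55 -> L from 45
Insert 75: R from 55 -> L from 85
Insert 27: L from 55 -> L from 45 -> L from 29
Insert 74: R from 55 -> L from 85 -> L from 75

In-order: [27, 29, 45, 55, 74, 75, 85, 99]


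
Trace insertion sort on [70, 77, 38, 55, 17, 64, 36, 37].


Initial: [70, 77, 38, 55, 17, 64, 36, 37]
Insert 77: [70, 77, 38, 55, 17, 64, 36, 37]
Insert 38: [38, 70, 77, 55, 17, 64, 36, 37]
Insert 55: [38, 55, 70, 77, 17, 64, 36, 37]
Insert 17: [17, 38, 55, 70, 77, 64, 36, 37]
Insert 64: [17, 38, 55, 64, 70, 77, 36, 37]
Insert 36: [17, 36, 38, 55, 64, 70, 77, 37]
Insert 37: [17, 36, 37, 38, 55, 64, 70, 77]

Sorted: [17, 36, 37, 38, 55, 64, 70, 77]


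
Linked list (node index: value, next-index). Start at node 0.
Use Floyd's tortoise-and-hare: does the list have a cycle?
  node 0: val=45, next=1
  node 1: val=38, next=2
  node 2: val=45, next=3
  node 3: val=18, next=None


Floyd's tortoise (slow, +1) and hare (fast, +2):
  init: slow=0, fast=0
  step 1: slow=1, fast=2
  step 2: fast 2->3->None, no cycle

Cycle: no


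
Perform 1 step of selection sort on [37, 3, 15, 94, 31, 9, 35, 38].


Initial: [37, 3, 15, 94, 31, 9, 35, 38]
Step 1: min=3 at 1
  Swap: [3, 37, 15, 94, 31, 9, 35, 38]

After 1 step: [3, 37, 15, 94, 31, 9, 35, 38]


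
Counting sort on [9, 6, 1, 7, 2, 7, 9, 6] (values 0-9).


Input: [9, 6, 1, 7, 2, 7, 9, 6]
Counts: [0, 1, 1, 0, 0, 0, 2, 2, 0, 2]

Sorted: [1, 2, 6, 6, 7, 7, 9, 9]


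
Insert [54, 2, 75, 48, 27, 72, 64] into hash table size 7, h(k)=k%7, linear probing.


Insert 54: h=5 -> slot 5
Insert 2: h=2 -> slot 2
Insert 75: h=5, 1 probes -> slot 6
Insert 48: h=6, 1 probes -> slot 0
Insert 27: h=6, 2 probes -> slot 1
Insert 72: h=2, 1 probes -> slot 3
Insert 64: h=1, 3 probes -> slot 4

Table: [48, 27, 2, 72, 64, 54, 75]


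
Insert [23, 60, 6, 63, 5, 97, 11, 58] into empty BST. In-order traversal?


Insert 23: root
Insert 60: R from 23
Insert 6: L from 23
Insert 63: R from 23 -> R from 60
Insert 5: L from 23 -> L from 6
Insert 97: R from 23 -> R from 60 -> R from 63
Insert 11: L from 23 -> R from 6
Insert 58: R from 23 -> L from 60

In-order: [5, 6, 11, 23, 58, 60, 63, 97]


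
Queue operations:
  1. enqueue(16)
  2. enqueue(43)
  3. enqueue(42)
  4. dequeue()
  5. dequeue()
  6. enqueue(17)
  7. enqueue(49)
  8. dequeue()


enqueue(16) -> [16]
enqueue(43) -> [16, 43]
enqueue(42) -> [16, 43, 42]
dequeue()->16, [43, 42]
dequeue()->43, [42]
enqueue(17) -> [42, 17]
enqueue(49) -> [42, 17, 49]
dequeue()->42, [17, 49]

Final queue: [17, 49]


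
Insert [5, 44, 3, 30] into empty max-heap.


Insert 5: [5]
Insert 44: [44, 5]
Insert 3: [44, 5, 3]
Insert 30: [44, 30, 3, 5]

Final heap: [44, 30, 3, 5]


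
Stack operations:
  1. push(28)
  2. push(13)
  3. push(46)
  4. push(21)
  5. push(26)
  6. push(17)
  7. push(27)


push(28) -> [28]
push(13) -> [28, 13]
push(46) -> [28, 13, 46]
push(21) -> [28, 13, 46, 21]
push(26) -> [28, 13, 46, 21, 26]
push(17) -> [28, 13, 46, 21, 26, 17]
push(27) -> [28, 13, 46, 21, 26, 17, 27]

Final stack: [28, 13, 46, 21, 26, 17, 27]


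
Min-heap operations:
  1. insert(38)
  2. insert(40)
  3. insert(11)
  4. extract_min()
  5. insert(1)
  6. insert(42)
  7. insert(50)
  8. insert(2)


insert(38) -> [38]
insert(40) -> [38, 40]
insert(11) -> [11, 40, 38]
extract_min()->11, [38, 40]
insert(1) -> [1, 40, 38]
insert(42) -> [1, 40, 38, 42]
insert(50) -> [1, 40, 38, 42, 50]
insert(2) -> [1, 40, 2, 42, 50, 38]

Final heap: [1, 40, 2, 42, 50, 38]


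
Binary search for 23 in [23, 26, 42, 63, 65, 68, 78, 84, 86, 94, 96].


Step 1: lo=0, hi=10, mid=5, val=68
Step 2: lo=0, hi=4, mid=2, val=42
Step 3: lo=0, hi=1, mid=0, val=23

Found at index 0


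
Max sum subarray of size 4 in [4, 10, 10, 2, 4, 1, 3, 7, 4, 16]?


[0:4]: 26
[1:5]: 26
[2:6]: 17
[3:7]: 10
[4:8]: 15
[5:9]: 15
[6:10]: 30

Max: 30 at [6:10]


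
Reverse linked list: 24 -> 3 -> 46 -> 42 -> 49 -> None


Step 1: curr=24, set curr.next=prev(None) | reversed so far: 24
Step 2: curr=3, set curr.next=prev(24) | reversed so far: 3 -> 24
Step 3: curr=46, set curr.next=prev(3) | reversed so far: 46 -> 3 -> 24
Step 4: curr=42, set curr.next=prev(46) | reversed so far: 42 -> 46 -> 3 -> 24
Step 5: curr=49, set curr.next=prev(42) | reversed so far: 49 -> 42 -> 46 -> 3 -> 24

49 -> 42 -> 46 -> 3 -> 24 -> None


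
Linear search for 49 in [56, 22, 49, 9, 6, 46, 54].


i=0: 56!=49
i=1: 22!=49
i=2: 49==49 found!

Found at 2, 3 comps


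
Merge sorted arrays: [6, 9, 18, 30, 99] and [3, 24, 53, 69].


Take 3 from B
Take 6 from A
Take 9 from A
Take 18 from A
Take 24 from B
Take 30 from A
Take 53 from B
Take 69 from B

Merged: [3, 6, 9, 18, 24, 30, 53, 69, 99]


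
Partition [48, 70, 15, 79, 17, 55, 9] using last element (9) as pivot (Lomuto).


Pivot: 9
Place pivot at 0: [9, 70, 15, 79, 17, 55, 48]

Partitioned: [9, 70, 15, 79, 17, 55, 48]


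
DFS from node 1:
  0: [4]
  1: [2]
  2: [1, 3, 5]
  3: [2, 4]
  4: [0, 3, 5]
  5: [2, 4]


Visit 1, push [2]
Visit 2, push [5, 3]
Visit 3, push [4]
Visit 4, push [5, 0]
Visit 0, push []
Visit 5, push []

DFS order: [1, 2, 3, 4, 0, 5]


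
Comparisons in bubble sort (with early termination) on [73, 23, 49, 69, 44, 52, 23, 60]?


Algorithm: bubble sort (with early termination)
Input: [73, 23, 49, 69, 44, 52, 23, 60]
Sorted: [23, 23, 44, 49, 52, 60, 69, 73]

27


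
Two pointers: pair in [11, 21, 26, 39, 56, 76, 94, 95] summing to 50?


lo=0(11)+hi=7(95)=106
lo=0(11)+hi=6(94)=105
lo=0(11)+hi=5(76)=87
lo=0(11)+hi=4(56)=67
lo=0(11)+hi=3(39)=50

Yes: 11+39=50


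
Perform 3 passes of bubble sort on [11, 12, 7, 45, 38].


Initial: [11, 12, 7, 45, 38]
Pass 1: [11, 7, 12, 38, 45] (2 swaps)
Pass 2: [7, 11, 12, 38, 45] (1 swaps)
Pass 3: [7, 11, 12, 38, 45] (0 swaps)

After 3 passes: [7, 11, 12, 38, 45]


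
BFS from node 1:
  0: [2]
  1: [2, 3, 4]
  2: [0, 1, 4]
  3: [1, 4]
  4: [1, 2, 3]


Visit 1, enqueue [2, 3, 4]
Visit 2, enqueue [0]
Visit 3, enqueue []
Visit 4, enqueue []
Visit 0, enqueue []

BFS order: [1, 2, 3, 4, 0]


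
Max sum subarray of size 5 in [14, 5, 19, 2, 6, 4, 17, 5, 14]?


[0:5]: 46
[1:6]: 36
[2:7]: 48
[3:8]: 34
[4:9]: 46

Max: 48 at [2:7]


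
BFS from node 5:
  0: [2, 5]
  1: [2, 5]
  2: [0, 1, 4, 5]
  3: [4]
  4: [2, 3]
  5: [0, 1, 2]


Visit 5, enqueue [0, 1, 2]
Visit 0, enqueue []
Visit 1, enqueue []
Visit 2, enqueue [4]
Visit 4, enqueue [3]
Visit 3, enqueue []

BFS order: [5, 0, 1, 2, 4, 3]


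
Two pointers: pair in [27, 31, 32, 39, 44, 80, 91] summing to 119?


lo=0(27)+hi=6(91)=118
lo=1(31)+hi=6(91)=122
lo=1(31)+hi=5(80)=111
lo=2(32)+hi=5(80)=112
lo=3(39)+hi=5(80)=119

Yes: 39+80=119


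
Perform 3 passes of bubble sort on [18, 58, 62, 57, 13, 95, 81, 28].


Initial: [18, 58, 62, 57, 13, 95, 81, 28]
Pass 1: [18, 58, 57, 13, 62, 81, 28, 95] (4 swaps)
Pass 2: [18, 57, 13, 58, 62, 28, 81, 95] (3 swaps)
Pass 3: [18, 13, 57, 58, 28, 62, 81, 95] (2 swaps)

After 3 passes: [18, 13, 57, 58, 28, 62, 81, 95]


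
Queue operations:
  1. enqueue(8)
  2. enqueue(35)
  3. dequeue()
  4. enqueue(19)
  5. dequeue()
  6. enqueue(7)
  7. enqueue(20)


enqueue(8) -> [8]
enqueue(35) -> [8, 35]
dequeue()->8, [35]
enqueue(19) -> [35, 19]
dequeue()->35, [19]
enqueue(7) -> [19, 7]
enqueue(20) -> [19, 7, 20]

Final queue: [19, 7, 20]


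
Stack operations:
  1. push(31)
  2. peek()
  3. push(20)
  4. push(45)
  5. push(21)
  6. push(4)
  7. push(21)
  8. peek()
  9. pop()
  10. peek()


push(31) -> [31]
peek()->31
push(20) -> [31, 20]
push(45) -> [31, 20, 45]
push(21) -> [31, 20, 45, 21]
push(4) -> [31, 20, 45, 21, 4]
push(21) -> [31, 20, 45, 21, 4, 21]
peek()->21
pop()->21, [31, 20, 45, 21, 4]
peek()->4

Final stack: [31, 20, 45, 21, 4]


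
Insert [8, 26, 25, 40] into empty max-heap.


Insert 8: [8]
Insert 26: [26, 8]
Insert 25: [26, 8, 25]
Insert 40: [40, 26, 25, 8]

Final heap: [40, 26, 25, 8]


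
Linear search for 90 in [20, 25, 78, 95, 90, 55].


i=0: 20!=90
i=1: 25!=90
i=2: 78!=90
i=3: 95!=90
i=4: 90==90 found!

Found at 4, 5 comps


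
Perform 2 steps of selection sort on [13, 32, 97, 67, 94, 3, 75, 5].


Initial: [13, 32, 97, 67, 94, 3, 75, 5]
Step 1: min=3 at 5
  Swap: [3, 32, 97, 67, 94, 13, 75, 5]
Step 2: min=5 at 7
  Swap: [3, 5, 97, 67, 94, 13, 75, 32]

After 2 steps: [3, 5, 97, 67, 94, 13, 75, 32]


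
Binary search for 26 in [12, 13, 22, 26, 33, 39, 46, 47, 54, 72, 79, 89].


Step 1: lo=0, hi=11, mid=5, val=39
Step 2: lo=0, hi=4, mid=2, val=22
Step 3: lo=3, hi=4, mid=3, val=26

Found at index 3


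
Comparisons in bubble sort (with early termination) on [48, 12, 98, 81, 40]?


Algorithm: bubble sort (with early termination)
Input: [48, 12, 98, 81, 40]
Sorted: [12, 40, 48, 81, 98]

10


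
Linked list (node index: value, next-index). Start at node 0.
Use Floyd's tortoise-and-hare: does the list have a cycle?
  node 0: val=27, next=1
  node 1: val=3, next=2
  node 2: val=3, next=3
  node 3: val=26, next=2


Floyd's tortoise (slow, +1) and hare (fast, +2):
  init: slow=0, fast=0
  step 1: slow=1, fast=2
  step 2: slow=2, fast=2
  slow == fast at node 2: cycle detected

Cycle: yes


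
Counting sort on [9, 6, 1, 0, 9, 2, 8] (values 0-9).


Input: [9, 6, 1, 0, 9, 2, 8]
Counts: [1, 1, 1, 0, 0, 0, 1, 0, 1, 2]

Sorted: [0, 1, 2, 6, 8, 9, 9]


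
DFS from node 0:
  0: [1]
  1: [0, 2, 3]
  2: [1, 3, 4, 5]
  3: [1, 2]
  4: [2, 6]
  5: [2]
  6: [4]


Visit 0, push [1]
Visit 1, push [3, 2]
Visit 2, push [5, 4, 3]
Visit 3, push []
Visit 4, push [6]
Visit 6, push []
Visit 5, push []

DFS order: [0, 1, 2, 3, 4, 6, 5]


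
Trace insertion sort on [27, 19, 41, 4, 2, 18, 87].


Initial: [27, 19, 41, 4, 2, 18, 87]
Insert 19: [19, 27, 41, 4, 2, 18, 87]
Insert 41: [19, 27, 41, 4, 2, 18, 87]
Insert 4: [4, 19, 27, 41, 2, 18, 87]
Insert 2: [2, 4, 19, 27, 41, 18, 87]
Insert 18: [2, 4, 18, 19, 27, 41, 87]
Insert 87: [2, 4, 18, 19, 27, 41, 87]

Sorted: [2, 4, 18, 19, 27, 41, 87]


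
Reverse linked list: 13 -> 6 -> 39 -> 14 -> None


Step 1: curr=13, set curr.next=prev(None) | reversed so far: 13
Step 2: curr=6, set curr.next=prev(13) | reversed so far: 6 -> 13
Step 3: curr=39, set curr.next=prev(6) | reversed so far: 39 -> 6 -> 13
Step 4: curr=14, set curr.next=prev(39) | reversed so far: 14 -> 39 -> 6 -> 13

14 -> 39 -> 6 -> 13 -> None


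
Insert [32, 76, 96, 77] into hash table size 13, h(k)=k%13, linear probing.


Insert 32: h=6 -> slot 6
Insert 76: h=11 -> slot 11
Insert 96: h=5 -> slot 5
Insert 77: h=12 -> slot 12

Table: [None, None, None, None, None, 96, 32, None, None, None, None, 76, 77]


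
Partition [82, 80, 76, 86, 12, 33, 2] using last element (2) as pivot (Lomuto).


Pivot: 2
Place pivot at 0: [2, 80, 76, 86, 12, 33, 82]

Partitioned: [2, 80, 76, 86, 12, 33, 82]


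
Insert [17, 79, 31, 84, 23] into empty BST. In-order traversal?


Insert 17: root
Insert 79: R from 17
Insert 31: R from 17 -> L from 79
Insert 84: R from 17 -> R from 79
Insert 23: R from 17 -> L from 79 -> L from 31

In-order: [17, 23, 31, 79, 84]


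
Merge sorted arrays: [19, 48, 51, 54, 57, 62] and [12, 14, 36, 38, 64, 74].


Take 12 from B
Take 14 from B
Take 19 from A
Take 36 from B
Take 38 from B
Take 48 from A
Take 51 from A
Take 54 from A
Take 57 from A
Take 62 from A

Merged: [12, 14, 19, 36, 38, 48, 51, 54, 57, 62, 64, 74]


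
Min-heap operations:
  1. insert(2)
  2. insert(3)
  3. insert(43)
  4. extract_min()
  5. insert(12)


insert(2) -> [2]
insert(3) -> [2, 3]
insert(43) -> [2, 3, 43]
extract_min()->2, [3, 43]
insert(12) -> [3, 43, 12]

Final heap: [3, 43, 12]


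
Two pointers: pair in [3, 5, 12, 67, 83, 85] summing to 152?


lo=0(3)+hi=5(85)=88
lo=1(5)+hi=5(85)=90
lo=2(12)+hi=5(85)=97
lo=3(67)+hi=5(85)=152

Yes: 67+85=152


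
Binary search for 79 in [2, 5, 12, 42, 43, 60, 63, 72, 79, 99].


Step 1: lo=0, hi=9, mid=4, val=43
Step 2: lo=5, hi=9, mid=7, val=72
Step 3: lo=8, hi=9, mid=8, val=79

Found at index 8


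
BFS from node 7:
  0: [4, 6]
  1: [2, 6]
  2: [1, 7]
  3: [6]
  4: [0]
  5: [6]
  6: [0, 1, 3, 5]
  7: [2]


Visit 7, enqueue [2]
Visit 2, enqueue [1]
Visit 1, enqueue [6]
Visit 6, enqueue [0, 3, 5]
Visit 0, enqueue [4]
Visit 3, enqueue []
Visit 5, enqueue []
Visit 4, enqueue []

BFS order: [7, 2, 1, 6, 0, 3, 5, 4]


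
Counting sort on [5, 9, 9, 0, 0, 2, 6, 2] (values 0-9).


Input: [5, 9, 9, 0, 0, 2, 6, 2]
Counts: [2, 0, 2, 0, 0, 1, 1, 0, 0, 2]

Sorted: [0, 0, 2, 2, 5, 6, 9, 9]


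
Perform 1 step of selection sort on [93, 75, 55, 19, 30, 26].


Initial: [93, 75, 55, 19, 30, 26]
Step 1: min=19 at 3
  Swap: [19, 75, 55, 93, 30, 26]

After 1 step: [19, 75, 55, 93, 30, 26]


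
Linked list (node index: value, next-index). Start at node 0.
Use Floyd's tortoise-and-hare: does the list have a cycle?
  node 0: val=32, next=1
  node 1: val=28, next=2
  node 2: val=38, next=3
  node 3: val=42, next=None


Floyd's tortoise (slow, +1) and hare (fast, +2):
  init: slow=0, fast=0
  step 1: slow=1, fast=2
  step 2: fast 2->3->None, no cycle

Cycle: no


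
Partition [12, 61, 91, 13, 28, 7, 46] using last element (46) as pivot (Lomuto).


Pivot: 46
  12 <= 46: advance i (no swap)
  13 <= 46: swap -> [12, 13, 91, 61, 28, 7, 46]
  28 <= 46: swap -> [12, 13, 28, 61, 91, 7, 46]
  7 <= 46: swap -> [12, 13, 28, 7, 91, 61, 46]
Place pivot at 4: [12, 13, 28, 7, 46, 61, 91]

Partitioned: [12, 13, 28, 7, 46, 61, 91]


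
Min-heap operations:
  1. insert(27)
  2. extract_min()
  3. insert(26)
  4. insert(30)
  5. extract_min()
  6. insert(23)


insert(27) -> [27]
extract_min()->27, []
insert(26) -> [26]
insert(30) -> [26, 30]
extract_min()->26, [30]
insert(23) -> [23, 30]

Final heap: [23, 30]


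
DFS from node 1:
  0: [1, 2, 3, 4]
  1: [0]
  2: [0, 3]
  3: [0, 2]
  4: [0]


Visit 1, push [0]
Visit 0, push [4, 3, 2]
Visit 2, push [3]
Visit 3, push []
Visit 4, push []

DFS order: [1, 0, 2, 3, 4]


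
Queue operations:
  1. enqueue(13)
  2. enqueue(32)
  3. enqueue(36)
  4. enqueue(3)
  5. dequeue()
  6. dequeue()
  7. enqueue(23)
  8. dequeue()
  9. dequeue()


enqueue(13) -> [13]
enqueue(32) -> [13, 32]
enqueue(36) -> [13, 32, 36]
enqueue(3) -> [13, 32, 36, 3]
dequeue()->13, [32, 36, 3]
dequeue()->32, [36, 3]
enqueue(23) -> [36, 3, 23]
dequeue()->36, [3, 23]
dequeue()->3, [23]

Final queue: [23]


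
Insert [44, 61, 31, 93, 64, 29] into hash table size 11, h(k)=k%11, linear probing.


Insert 44: h=0 -> slot 0
Insert 61: h=6 -> slot 6
Insert 31: h=9 -> slot 9
Insert 93: h=5 -> slot 5
Insert 64: h=9, 1 probes -> slot 10
Insert 29: h=7 -> slot 7

Table: [44, None, None, None, None, 93, 61, 29, None, 31, 64]


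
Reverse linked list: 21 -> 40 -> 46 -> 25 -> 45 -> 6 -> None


Step 1: curr=21, set curr.next=prev(None) | reversed so far: 21
Step 2: curr=40, set curr.next=prev(21) | reversed so far: 40 -> 21
Step 3: curr=46, set curr.next=prev(40) | reversed so far: 46 -> 40 -> 21
Step 4: curr=25, set curr.next=prev(46) | reversed so far: 25 -> 46 -> 40 -> 21
Step 5: curr=45, set curr.next=prev(25) | reversed so far: 45 -> 25 -> 46 -> 40 -> 21
Step 6: curr=6, set curr.next=prev(45) | reversed so far: 6 -> 45 -> 25 -> 46 -> 40 -> 21

6 -> 45 -> 25 -> 46 -> 40 -> 21 -> None


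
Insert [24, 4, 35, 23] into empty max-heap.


Insert 24: [24]
Insert 4: [24, 4]
Insert 35: [35, 4, 24]
Insert 23: [35, 23, 24, 4]

Final heap: [35, 23, 24, 4]


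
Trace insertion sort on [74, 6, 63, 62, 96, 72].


Initial: [74, 6, 63, 62, 96, 72]
Insert 6: [6, 74, 63, 62, 96, 72]
Insert 63: [6, 63, 74, 62, 96, 72]
Insert 62: [6, 62, 63, 74, 96, 72]
Insert 96: [6, 62, 63, 74, 96, 72]
Insert 72: [6, 62, 63, 72, 74, 96]

Sorted: [6, 62, 63, 72, 74, 96]


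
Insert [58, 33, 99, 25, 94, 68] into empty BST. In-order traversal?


Insert 58: root
Insert 33: L from 58
Insert 99: R from 58
Insert 25: L from 58 -> L from 33
Insert 94: R from 58 -> L from 99
Insert 68: R from 58 -> L from 99 -> L from 94

In-order: [25, 33, 58, 68, 94, 99]


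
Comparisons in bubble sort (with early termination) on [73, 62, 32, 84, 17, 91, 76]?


Algorithm: bubble sort (with early termination)
Input: [73, 62, 32, 84, 17, 91, 76]
Sorted: [17, 32, 62, 73, 76, 84, 91]

20


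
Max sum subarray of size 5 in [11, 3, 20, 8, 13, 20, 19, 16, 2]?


[0:5]: 55
[1:6]: 64
[2:7]: 80
[3:8]: 76
[4:9]: 70

Max: 80 at [2:7]


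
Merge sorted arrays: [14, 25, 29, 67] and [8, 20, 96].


Take 8 from B
Take 14 from A
Take 20 from B
Take 25 from A
Take 29 from A
Take 67 from A

Merged: [8, 14, 20, 25, 29, 67, 96]


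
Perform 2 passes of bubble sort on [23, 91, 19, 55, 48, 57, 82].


Initial: [23, 91, 19, 55, 48, 57, 82]
Pass 1: [23, 19, 55, 48, 57, 82, 91] (5 swaps)
Pass 2: [19, 23, 48, 55, 57, 82, 91] (2 swaps)

After 2 passes: [19, 23, 48, 55, 57, 82, 91]


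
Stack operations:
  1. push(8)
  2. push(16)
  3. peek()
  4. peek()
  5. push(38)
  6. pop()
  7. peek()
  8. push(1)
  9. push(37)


push(8) -> [8]
push(16) -> [8, 16]
peek()->16
peek()->16
push(38) -> [8, 16, 38]
pop()->38, [8, 16]
peek()->16
push(1) -> [8, 16, 1]
push(37) -> [8, 16, 1, 37]

Final stack: [8, 16, 1, 37]


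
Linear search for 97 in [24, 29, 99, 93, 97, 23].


i=0: 24!=97
i=1: 29!=97
i=2: 99!=97
i=3: 93!=97
i=4: 97==97 found!

Found at 4, 5 comps


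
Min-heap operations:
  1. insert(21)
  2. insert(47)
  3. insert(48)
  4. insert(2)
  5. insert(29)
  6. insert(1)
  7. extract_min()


insert(21) -> [21]
insert(47) -> [21, 47]
insert(48) -> [21, 47, 48]
insert(2) -> [2, 21, 48, 47]
insert(29) -> [2, 21, 48, 47, 29]
insert(1) -> [1, 21, 2, 47, 29, 48]
extract_min()->1, [2, 21, 48, 47, 29]

Final heap: [2, 21, 48, 47, 29]


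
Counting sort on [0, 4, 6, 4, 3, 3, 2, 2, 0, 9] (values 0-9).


Input: [0, 4, 6, 4, 3, 3, 2, 2, 0, 9]
Counts: [2, 0, 2, 2, 2, 0, 1, 0, 0, 1]

Sorted: [0, 0, 2, 2, 3, 3, 4, 4, 6, 9]


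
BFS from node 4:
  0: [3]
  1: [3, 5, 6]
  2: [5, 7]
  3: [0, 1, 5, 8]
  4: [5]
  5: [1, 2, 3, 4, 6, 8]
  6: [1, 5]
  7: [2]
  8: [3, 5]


Visit 4, enqueue [5]
Visit 5, enqueue [1, 2, 3, 6, 8]
Visit 1, enqueue []
Visit 2, enqueue [7]
Visit 3, enqueue [0]
Visit 6, enqueue []
Visit 8, enqueue []
Visit 7, enqueue []
Visit 0, enqueue []

BFS order: [4, 5, 1, 2, 3, 6, 8, 7, 0]


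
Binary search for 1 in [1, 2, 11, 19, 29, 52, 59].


Step 1: lo=0, hi=6, mid=3, val=19
Step 2: lo=0, hi=2, mid=1, val=2
Step 3: lo=0, hi=0, mid=0, val=1

Found at index 0


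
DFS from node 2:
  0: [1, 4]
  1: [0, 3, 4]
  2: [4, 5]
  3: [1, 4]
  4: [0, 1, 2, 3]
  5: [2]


Visit 2, push [5, 4]
Visit 4, push [3, 1, 0]
Visit 0, push [1]
Visit 1, push [3]
Visit 3, push []
Visit 5, push []

DFS order: [2, 4, 0, 1, 3, 5]


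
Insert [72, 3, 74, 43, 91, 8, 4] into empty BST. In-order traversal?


Insert 72: root
Insert 3: L from 72
Insert 74: R from 72
Insert 43: L from 72 -> R from 3
Insert 91: R from 72 -> R from 74
Insert 8: L from 72 -> R from 3 -> L from 43
Insert 4: L from 72 -> R from 3 -> L from 43 -> L from 8

In-order: [3, 4, 8, 43, 72, 74, 91]


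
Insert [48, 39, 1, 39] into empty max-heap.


Insert 48: [48]
Insert 39: [48, 39]
Insert 1: [48, 39, 1]
Insert 39: [48, 39, 1, 39]

Final heap: [48, 39, 1, 39]


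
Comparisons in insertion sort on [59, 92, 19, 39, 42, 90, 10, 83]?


Algorithm: insertion sort
Input: [59, 92, 19, 39, 42, 90, 10, 83]
Sorted: [10, 19, 39, 42, 59, 83, 90, 92]

20


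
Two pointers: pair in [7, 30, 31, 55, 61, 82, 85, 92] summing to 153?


lo=0(7)+hi=7(92)=99
lo=1(30)+hi=7(92)=122
lo=2(31)+hi=7(92)=123
lo=3(55)+hi=7(92)=147
lo=4(61)+hi=7(92)=153

Yes: 61+92=153


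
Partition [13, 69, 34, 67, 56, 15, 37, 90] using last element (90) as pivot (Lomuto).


Pivot: 90
  13 <= 90: advance i (no swap)
  69 <= 90: advance i (no swap)
  34 <= 90: advance i (no swap)
  67 <= 90: advance i (no swap)
  56 <= 90: advance i (no swap)
  15 <= 90: advance i (no swap)
  37 <= 90: advance i (no swap)
Place pivot at 7: [13, 69, 34, 67, 56, 15, 37, 90]

Partitioned: [13, 69, 34, 67, 56, 15, 37, 90]


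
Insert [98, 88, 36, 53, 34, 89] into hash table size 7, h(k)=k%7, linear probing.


Insert 98: h=0 -> slot 0
Insert 88: h=4 -> slot 4
Insert 36: h=1 -> slot 1
Insert 53: h=4, 1 probes -> slot 5
Insert 34: h=6 -> slot 6
Insert 89: h=5, 4 probes -> slot 2

Table: [98, 36, 89, None, 88, 53, 34]


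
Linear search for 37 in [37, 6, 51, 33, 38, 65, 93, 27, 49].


i=0: 37==37 found!

Found at 0, 1 comps


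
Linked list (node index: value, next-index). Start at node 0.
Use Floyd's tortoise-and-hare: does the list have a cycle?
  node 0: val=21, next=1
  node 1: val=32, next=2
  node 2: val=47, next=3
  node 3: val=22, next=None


Floyd's tortoise (slow, +1) and hare (fast, +2):
  init: slow=0, fast=0
  step 1: slow=1, fast=2
  step 2: fast 2->3->None, no cycle

Cycle: no


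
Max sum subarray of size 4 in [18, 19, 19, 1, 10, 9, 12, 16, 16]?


[0:4]: 57
[1:5]: 49
[2:6]: 39
[3:7]: 32
[4:8]: 47
[5:9]: 53

Max: 57 at [0:4]


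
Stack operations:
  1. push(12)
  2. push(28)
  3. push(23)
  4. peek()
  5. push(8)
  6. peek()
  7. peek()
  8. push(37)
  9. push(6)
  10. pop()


push(12) -> [12]
push(28) -> [12, 28]
push(23) -> [12, 28, 23]
peek()->23
push(8) -> [12, 28, 23, 8]
peek()->8
peek()->8
push(37) -> [12, 28, 23, 8, 37]
push(6) -> [12, 28, 23, 8, 37, 6]
pop()->6, [12, 28, 23, 8, 37]

Final stack: [12, 28, 23, 8, 37]


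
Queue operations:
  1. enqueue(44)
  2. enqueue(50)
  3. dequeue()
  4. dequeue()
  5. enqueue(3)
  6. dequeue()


enqueue(44) -> [44]
enqueue(50) -> [44, 50]
dequeue()->44, [50]
dequeue()->50, []
enqueue(3) -> [3]
dequeue()->3, []

Final queue: []


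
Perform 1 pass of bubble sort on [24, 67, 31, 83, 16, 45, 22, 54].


Initial: [24, 67, 31, 83, 16, 45, 22, 54]
Pass 1: [24, 31, 67, 16, 45, 22, 54, 83] (5 swaps)

After 1 pass: [24, 31, 67, 16, 45, 22, 54, 83]


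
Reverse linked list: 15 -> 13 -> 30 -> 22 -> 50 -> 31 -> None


Step 1: curr=15, set curr.next=prev(None) | reversed so far: 15
Step 2: curr=13, set curr.next=prev(15) | reversed so far: 13 -> 15
Step 3: curr=30, set curr.next=prev(13) | reversed so far: 30 -> 13 -> 15
Step 4: curr=22, set curr.next=prev(30) | reversed so far: 22 -> 30 -> 13 -> 15
Step 5: curr=50, set curr.next=prev(22) | reversed so far: 50 -> 22 -> 30 -> 13 -> 15
Step 6: curr=31, set curr.next=prev(50) | reversed so far: 31 -> 50 -> 22 -> 30 -> 13 -> 15

31 -> 50 -> 22 -> 30 -> 13 -> 15 -> None


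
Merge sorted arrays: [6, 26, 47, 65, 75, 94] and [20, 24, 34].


Take 6 from A
Take 20 from B
Take 24 from B
Take 26 from A
Take 34 from B

Merged: [6, 20, 24, 26, 34, 47, 65, 75, 94]


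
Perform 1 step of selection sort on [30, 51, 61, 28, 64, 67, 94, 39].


Initial: [30, 51, 61, 28, 64, 67, 94, 39]
Step 1: min=28 at 3
  Swap: [28, 51, 61, 30, 64, 67, 94, 39]

After 1 step: [28, 51, 61, 30, 64, 67, 94, 39]


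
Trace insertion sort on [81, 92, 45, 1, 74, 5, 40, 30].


Initial: [81, 92, 45, 1, 74, 5, 40, 30]
Insert 92: [81, 92, 45, 1, 74, 5, 40, 30]
Insert 45: [45, 81, 92, 1, 74, 5, 40, 30]
Insert 1: [1, 45, 81, 92, 74, 5, 40, 30]
Insert 74: [1, 45, 74, 81, 92, 5, 40, 30]
Insert 5: [1, 5, 45, 74, 81, 92, 40, 30]
Insert 40: [1, 5, 40, 45, 74, 81, 92, 30]
Insert 30: [1, 5, 30, 40, 45, 74, 81, 92]

Sorted: [1, 5, 30, 40, 45, 74, 81, 92]


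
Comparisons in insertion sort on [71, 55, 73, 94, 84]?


Algorithm: insertion sort
Input: [71, 55, 73, 94, 84]
Sorted: [55, 71, 73, 84, 94]

5


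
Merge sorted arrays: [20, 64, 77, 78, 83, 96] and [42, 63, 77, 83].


Take 20 from A
Take 42 from B
Take 63 from B
Take 64 from A
Take 77 from A
Take 77 from B
Take 78 from A
Take 83 from A
Take 83 from B

Merged: [20, 42, 63, 64, 77, 77, 78, 83, 83, 96]


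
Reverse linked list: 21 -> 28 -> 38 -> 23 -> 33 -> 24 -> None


Step 1: curr=21, set curr.next=prev(None) | reversed so far: 21
Step 2: curr=28, set curr.next=prev(21) | reversed so far: 28 -> 21
Step 3: curr=38, set curr.next=prev(28) | reversed so far: 38 -> 28 -> 21
Step 4: curr=23, set curr.next=prev(38) | reversed so far: 23 -> 38 -> 28 -> 21
Step 5: curr=33, set curr.next=prev(23) | reversed so far: 33 -> 23 -> 38 -> 28 -> 21
Step 6: curr=24, set curr.next=prev(33) | reversed so far: 24 -> 33 -> 23 -> 38 -> 28 -> 21

24 -> 33 -> 23 -> 38 -> 28 -> 21 -> None


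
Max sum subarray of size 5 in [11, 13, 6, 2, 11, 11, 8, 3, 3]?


[0:5]: 43
[1:6]: 43
[2:7]: 38
[3:8]: 35
[4:9]: 36

Max: 43 at [0:5]


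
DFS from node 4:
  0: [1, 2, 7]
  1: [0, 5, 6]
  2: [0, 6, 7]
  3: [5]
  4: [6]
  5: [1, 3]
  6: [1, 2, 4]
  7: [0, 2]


Visit 4, push [6]
Visit 6, push [2, 1]
Visit 1, push [5, 0]
Visit 0, push [7, 2]
Visit 2, push [7]
Visit 7, push []
Visit 5, push [3]
Visit 3, push []

DFS order: [4, 6, 1, 0, 2, 7, 5, 3]


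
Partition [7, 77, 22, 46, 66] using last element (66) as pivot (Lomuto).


Pivot: 66
  7 <= 66: advance i (no swap)
  22 <= 66: swap -> [7, 22, 77, 46, 66]
  46 <= 66: swap -> [7, 22, 46, 77, 66]
Place pivot at 3: [7, 22, 46, 66, 77]

Partitioned: [7, 22, 46, 66, 77]


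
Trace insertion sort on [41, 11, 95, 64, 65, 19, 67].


Initial: [41, 11, 95, 64, 65, 19, 67]
Insert 11: [11, 41, 95, 64, 65, 19, 67]
Insert 95: [11, 41, 95, 64, 65, 19, 67]
Insert 64: [11, 41, 64, 95, 65, 19, 67]
Insert 65: [11, 41, 64, 65, 95, 19, 67]
Insert 19: [11, 19, 41, 64, 65, 95, 67]
Insert 67: [11, 19, 41, 64, 65, 67, 95]

Sorted: [11, 19, 41, 64, 65, 67, 95]


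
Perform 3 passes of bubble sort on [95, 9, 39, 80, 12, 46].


Initial: [95, 9, 39, 80, 12, 46]
Pass 1: [9, 39, 80, 12, 46, 95] (5 swaps)
Pass 2: [9, 39, 12, 46, 80, 95] (2 swaps)
Pass 3: [9, 12, 39, 46, 80, 95] (1 swaps)

After 3 passes: [9, 12, 39, 46, 80, 95]


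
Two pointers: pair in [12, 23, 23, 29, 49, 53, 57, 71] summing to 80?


lo=0(12)+hi=7(71)=83
lo=0(12)+hi=6(57)=69
lo=1(23)+hi=6(57)=80

Yes: 23+57=80


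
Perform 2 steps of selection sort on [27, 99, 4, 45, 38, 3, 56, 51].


Initial: [27, 99, 4, 45, 38, 3, 56, 51]
Step 1: min=3 at 5
  Swap: [3, 99, 4, 45, 38, 27, 56, 51]
Step 2: min=4 at 2
  Swap: [3, 4, 99, 45, 38, 27, 56, 51]

After 2 steps: [3, 4, 99, 45, 38, 27, 56, 51]


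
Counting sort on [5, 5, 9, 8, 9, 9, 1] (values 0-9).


Input: [5, 5, 9, 8, 9, 9, 1]
Counts: [0, 1, 0, 0, 0, 2, 0, 0, 1, 3]

Sorted: [1, 5, 5, 8, 9, 9, 9]


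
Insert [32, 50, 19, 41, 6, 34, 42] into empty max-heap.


Insert 32: [32]
Insert 50: [50, 32]
Insert 19: [50, 32, 19]
Insert 41: [50, 41, 19, 32]
Insert 6: [50, 41, 19, 32, 6]
Insert 34: [50, 41, 34, 32, 6, 19]
Insert 42: [50, 41, 42, 32, 6, 19, 34]

Final heap: [50, 41, 42, 32, 6, 19, 34]


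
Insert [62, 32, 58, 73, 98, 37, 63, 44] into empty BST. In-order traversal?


Insert 62: root
Insert 32: L from 62
Insert 58: L from 62 -> R from 32
Insert 73: R from 62
Insert 98: R from 62 -> R from 73
Insert 37: L from 62 -> R from 32 -> L from 58
Insert 63: R from 62 -> L from 73
Insert 44: L from 62 -> R from 32 -> L from 58 -> R from 37

In-order: [32, 37, 44, 58, 62, 63, 73, 98]


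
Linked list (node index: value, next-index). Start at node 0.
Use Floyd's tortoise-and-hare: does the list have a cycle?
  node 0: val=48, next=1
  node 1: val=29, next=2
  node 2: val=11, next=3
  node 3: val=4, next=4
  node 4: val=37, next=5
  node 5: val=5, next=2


Floyd's tortoise (slow, +1) and hare (fast, +2):
  init: slow=0, fast=0
  step 1: slow=1, fast=2
  step 2: slow=2, fast=4
  step 3: slow=3, fast=2
  step 4: slow=4, fast=4
  slow == fast at node 4: cycle detected

Cycle: yes


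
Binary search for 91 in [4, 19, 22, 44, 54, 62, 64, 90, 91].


Step 1: lo=0, hi=8, mid=4, val=54
Step 2: lo=5, hi=8, mid=6, val=64
Step 3: lo=7, hi=8, mid=7, val=90
Step 4: lo=8, hi=8, mid=8, val=91

Found at index 8


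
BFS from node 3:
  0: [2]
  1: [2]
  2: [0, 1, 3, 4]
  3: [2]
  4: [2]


Visit 3, enqueue [2]
Visit 2, enqueue [0, 1, 4]
Visit 0, enqueue []
Visit 1, enqueue []
Visit 4, enqueue []

BFS order: [3, 2, 0, 1, 4]


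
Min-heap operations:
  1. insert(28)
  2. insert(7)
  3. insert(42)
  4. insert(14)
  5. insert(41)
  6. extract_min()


insert(28) -> [28]
insert(7) -> [7, 28]
insert(42) -> [7, 28, 42]
insert(14) -> [7, 14, 42, 28]
insert(41) -> [7, 14, 42, 28, 41]
extract_min()->7, [14, 28, 42, 41]

Final heap: [14, 28, 42, 41]


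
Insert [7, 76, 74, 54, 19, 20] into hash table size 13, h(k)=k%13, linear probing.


Insert 7: h=7 -> slot 7
Insert 76: h=11 -> slot 11
Insert 74: h=9 -> slot 9
Insert 54: h=2 -> slot 2
Insert 19: h=6 -> slot 6
Insert 20: h=7, 1 probes -> slot 8

Table: [None, None, 54, None, None, None, 19, 7, 20, 74, None, 76, None]


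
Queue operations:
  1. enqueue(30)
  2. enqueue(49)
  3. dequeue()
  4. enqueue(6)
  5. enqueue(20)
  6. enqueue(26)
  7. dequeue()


enqueue(30) -> [30]
enqueue(49) -> [30, 49]
dequeue()->30, [49]
enqueue(6) -> [49, 6]
enqueue(20) -> [49, 6, 20]
enqueue(26) -> [49, 6, 20, 26]
dequeue()->49, [6, 20, 26]

Final queue: [6, 20, 26]


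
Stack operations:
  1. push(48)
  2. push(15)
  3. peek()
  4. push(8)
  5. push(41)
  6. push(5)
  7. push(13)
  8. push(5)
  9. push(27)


push(48) -> [48]
push(15) -> [48, 15]
peek()->15
push(8) -> [48, 15, 8]
push(41) -> [48, 15, 8, 41]
push(5) -> [48, 15, 8, 41, 5]
push(13) -> [48, 15, 8, 41, 5, 13]
push(5) -> [48, 15, 8, 41, 5, 13, 5]
push(27) -> [48, 15, 8, 41, 5, 13, 5, 27]

Final stack: [48, 15, 8, 41, 5, 13, 5, 27]


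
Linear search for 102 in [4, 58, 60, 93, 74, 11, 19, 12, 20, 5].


i=0: 4!=102
i=1: 58!=102
i=2: 60!=102
i=3: 93!=102
i=4: 74!=102
i=5: 11!=102
i=6: 19!=102
i=7: 12!=102
i=8: 20!=102
i=9: 5!=102

Not found, 10 comps


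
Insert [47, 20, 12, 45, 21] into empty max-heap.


Insert 47: [47]
Insert 20: [47, 20]
Insert 12: [47, 20, 12]
Insert 45: [47, 45, 12, 20]
Insert 21: [47, 45, 12, 20, 21]

Final heap: [47, 45, 12, 20, 21]


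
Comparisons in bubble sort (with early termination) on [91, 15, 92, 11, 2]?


Algorithm: bubble sort (with early termination)
Input: [91, 15, 92, 11, 2]
Sorted: [2, 11, 15, 91, 92]

10


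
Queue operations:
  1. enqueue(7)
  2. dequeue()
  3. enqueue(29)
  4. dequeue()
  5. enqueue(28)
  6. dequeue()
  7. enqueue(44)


enqueue(7) -> [7]
dequeue()->7, []
enqueue(29) -> [29]
dequeue()->29, []
enqueue(28) -> [28]
dequeue()->28, []
enqueue(44) -> [44]

Final queue: [44]


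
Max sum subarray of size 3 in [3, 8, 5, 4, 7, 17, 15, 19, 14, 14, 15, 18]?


[0:3]: 16
[1:4]: 17
[2:5]: 16
[3:6]: 28
[4:7]: 39
[5:8]: 51
[6:9]: 48
[7:10]: 47
[8:11]: 43
[9:12]: 47

Max: 51 at [5:8]


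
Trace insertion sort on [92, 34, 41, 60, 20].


Initial: [92, 34, 41, 60, 20]
Insert 34: [34, 92, 41, 60, 20]
Insert 41: [34, 41, 92, 60, 20]
Insert 60: [34, 41, 60, 92, 20]
Insert 20: [20, 34, 41, 60, 92]

Sorted: [20, 34, 41, 60, 92]


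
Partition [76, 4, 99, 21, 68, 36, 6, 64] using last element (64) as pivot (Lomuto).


Pivot: 64
  4 <= 64: swap -> [4, 76, 99, 21, 68, 36, 6, 64]
  21 <= 64: swap -> [4, 21, 99, 76, 68, 36, 6, 64]
  36 <= 64: swap -> [4, 21, 36, 76, 68, 99, 6, 64]
  6 <= 64: swap -> [4, 21, 36, 6, 68, 99, 76, 64]
Place pivot at 4: [4, 21, 36, 6, 64, 99, 76, 68]

Partitioned: [4, 21, 36, 6, 64, 99, 76, 68]


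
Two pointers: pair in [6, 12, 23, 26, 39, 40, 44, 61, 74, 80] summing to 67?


lo=0(6)+hi=9(80)=86
lo=0(6)+hi=8(74)=80
lo=0(6)+hi=7(61)=67

Yes: 6+61=67


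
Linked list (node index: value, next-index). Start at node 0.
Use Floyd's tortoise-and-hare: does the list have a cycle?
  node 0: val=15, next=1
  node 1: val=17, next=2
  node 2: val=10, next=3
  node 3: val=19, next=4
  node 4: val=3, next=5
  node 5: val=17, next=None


Floyd's tortoise (slow, +1) and hare (fast, +2):
  init: slow=0, fast=0
  step 1: slow=1, fast=2
  step 2: slow=2, fast=4
  step 3: fast 4->5->None, no cycle

Cycle: no


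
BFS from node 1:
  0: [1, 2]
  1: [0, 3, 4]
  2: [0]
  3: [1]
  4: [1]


Visit 1, enqueue [0, 3, 4]
Visit 0, enqueue [2]
Visit 3, enqueue []
Visit 4, enqueue []
Visit 2, enqueue []

BFS order: [1, 0, 3, 4, 2]


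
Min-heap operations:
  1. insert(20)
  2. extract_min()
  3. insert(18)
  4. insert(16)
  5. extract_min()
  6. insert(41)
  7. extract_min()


insert(20) -> [20]
extract_min()->20, []
insert(18) -> [18]
insert(16) -> [16, 18]
extract_min()->16, [18]
insert(41) -> [18, 41]
extract_min()->18, [41]

Final heap: [41]


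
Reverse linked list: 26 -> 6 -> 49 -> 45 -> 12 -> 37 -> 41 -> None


Step 1: curr=26, set curr.next=prev(None) | reversed so far: 26
Step 2: curr=6, set curr.next=prev(26) | reversed so far: 6 -> 26
Step 3: curr=49, set curr.next=prev(6) | reversed so far: 49 -> 6 -> 26
Step 4: curr=45, set curr.next=prev(49) | reversed so far: 45 -> 49 -> 6 -> 26
Step 5: curr=12, set curr.next=prev(45) | reversed so far: 12 -> 45 -> 49 -> 6 -> 26
Step 6: curr=37, set curr.next=prev(12) | reversed so far: 37 -> 12 -> 45 -> 49 -> 6 -> 26
Step 7: curr=41, set curr.next=prev(37) | reversed so far: 41 -> 37 -> 12 -> 45 -> 49 -> 6 -> 26

41 -> 37 -> 12 -> 45 -> 49 -> 6 -> 26 -> None


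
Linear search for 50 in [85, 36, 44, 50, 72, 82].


i=0: 85!=50
i=1: 36!=50
i=2: 44!=50
i=3: 50==50 found!

Found at 3, 4 comps


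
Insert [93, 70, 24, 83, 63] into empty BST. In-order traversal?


Insert 93: root
Insert 70: L from 93
Insert 24: L from 93 -> L from 70
Insert 83: L from 93 -> R from 70
Insert 63: L from 93 -> L from 70 -> R from 24

In-order: [24, 63, 70, 83, 93]


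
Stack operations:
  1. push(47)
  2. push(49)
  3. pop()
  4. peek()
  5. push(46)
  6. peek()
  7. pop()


push(47) -> [47]
push(49) -> [47, 49]
pop()->49, [47]
peek()->47
push(46) -> [47, 46]
peek()->46
pop()->46, [47]

Final stack: [47]


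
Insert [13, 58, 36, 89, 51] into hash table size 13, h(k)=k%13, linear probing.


Insert 13: h=0 -> slot 0
Insert 58: h=6 -> slot 6
Insert 36: h=10 -> slot 10
Insert 89: h=11 -> slot 11
Insert 51: h=12 -> slot 12

Table: [13, None, None, None, None, None, 58, None, None, None, 36, 89, 51]


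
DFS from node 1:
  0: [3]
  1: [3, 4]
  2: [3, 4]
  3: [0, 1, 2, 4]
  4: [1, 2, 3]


Visit 1, push [4, 3]
Visit 3, push [4, 2, 0]
Visit 0, push []
Visit 2, push [4]
Visit 4, push []

DFS order: [1, 3, 0, 2, 4]


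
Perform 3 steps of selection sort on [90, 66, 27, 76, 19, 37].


Initial: [90, 66, 27, 76, 19, 37]
Step 1: min=19 at 4
  Swap: [19, 66, 27, 76, 90, 37]
Step 2: min=27 at 2
  Swap: [19, 27, 66, 76, 90, 37]
Step 3: min=37 at 5
  Swap: [19, 27, 37, 76, 90, 66]

After 3 steps: [19, 27, 37, 76, 90, 66]


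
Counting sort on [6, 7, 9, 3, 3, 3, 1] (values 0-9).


Input: [6, 7, 9, 3, 3, 3, 1]
Counts: [0, 1, 0, 3, 0, 0, 1, 1, 0, 1]

Sorted: [1, 3, 3, 3, 6, 7, 9]


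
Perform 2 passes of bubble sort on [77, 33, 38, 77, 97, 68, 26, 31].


Initial: [77, 33, 38, 77, 97, 68, 26, 31]
Pass 1: [33, 38, 77, 77, 68, 26, 31, 97] (5 swaps)
Pass 2: [33, 38, 77, 68, 26, 31, 77, 97] (3 swaps)

After 2 passes: [33, 38, 77, 68, 26, 31, 77, 97]


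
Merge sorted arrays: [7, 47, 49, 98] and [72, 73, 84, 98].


Take 7 from A
Take 47 from A
Take 49 from A
Take 72 from B
Take 73 from B
Take 84 from B
Take 98 from A

Merged: [7, 47, 49, 72, 73, 84, 98, 98]


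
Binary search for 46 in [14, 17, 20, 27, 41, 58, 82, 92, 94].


Step 1: lo=0, hi=8, mid=4, val=41
Step 2: lo=5, hi=8, mid=6, val=82
Step 3: lo=5, hi=5, mid=5, val=58

Not found


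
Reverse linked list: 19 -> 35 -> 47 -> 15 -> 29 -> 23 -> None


Step 1: curr=19, set curr.next=prev(None) | reversed so far: 19
Step 2: curr=35, set curr.next=prev(19) | reversed so far: 35 -> 19
Step 3: curr=47, set curr.next=prev(35) | reversed so far: 47 -> 35 -> 19
Step 4: curr=15, set curr.next=prev(47) | reversed so far: 15 -> 47 -> 35 -> 19
Step 5: curr=29, set curr.next=prev(15) | reversed so far: 29 -> 15 -> 47 -> 35 -> 19
Step 6: curr=23, set curr.next=prev(29) | reversed so far: 23 -> 29 -> 15 -> 47 -> 35 -> 19

23 -> 29 -> 15 -> 47 -> 35 -> 19 -> None


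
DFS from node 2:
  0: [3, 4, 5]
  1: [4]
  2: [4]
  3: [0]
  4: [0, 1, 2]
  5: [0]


Visit 2, push [4]
Visit 4, push [1, 0]
Visit 0, push [5, 3]
Visit 3, push []
Visit 5, push []
Visit 1, push []

DFS order: [2, 4, 0, 3, 5, 1]


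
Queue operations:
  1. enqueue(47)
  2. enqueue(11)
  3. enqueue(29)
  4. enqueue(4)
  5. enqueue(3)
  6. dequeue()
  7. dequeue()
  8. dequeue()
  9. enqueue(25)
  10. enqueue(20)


enqueue(47) -> [47]
enqueue(11) -> [47, 11]
enqueue(29) -> [47, 11, 29]
enqueue(4) -> [47, 11, 29, 4]
enqueue(3) -> [47, 11, 29, 4, 3]
dequeue()->47, [11, 29, 4, 3]
dequeue()->11, [29, 4, 3]
dequeue()->29, [4, 3]
enqueue(25) -> [4, 3, 25]
enqueue(20) -> [4, 3, 25, 20]

Final queue: [4, 3, 25, 20]


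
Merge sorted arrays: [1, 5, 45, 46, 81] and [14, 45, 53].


Take 1 from A
Take 5 from A
Take 14 from B
Take 45 from A
Take 45 from B
Take 46 from A
Take 53 from B

Merged: [1, 5, 14, 45, 45, 46, 53, 81]


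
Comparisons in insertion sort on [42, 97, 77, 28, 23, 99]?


Algorithm: insertion sort
Input: [42, 97, 77, 28, 23, 99]
Sorted: [23, 28, 42, 77, 97, 99]

11


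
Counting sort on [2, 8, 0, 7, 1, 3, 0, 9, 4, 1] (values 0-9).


Input: [2, 8, 0, 7, 1, 3, 0, 9, 4, 1]
Counts: [2, 2, 1, 1, 1, 0, 0, 1, 1, 1]

Sorted: [0, 0, 1, 1, 2, 3, 4, 7, 8, 9]


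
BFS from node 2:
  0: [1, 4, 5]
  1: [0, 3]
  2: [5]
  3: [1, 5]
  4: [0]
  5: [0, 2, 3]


Visit 2, enqueue [5]
Visit 5, enqueue [0, 3]
Visit 0, enqueue [1, 4]
Visit 3, enqueue []
Visit 1, enqueue []
Visit 4, enqueue []

BFS order: [2, 5, 0, 3, 1, 4]


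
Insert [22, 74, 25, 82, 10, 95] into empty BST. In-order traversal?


Insert 22: root
Insert 74: R from 22
Insert 25: R from 22 -> L from 74
Insert 82: R from 22 -> R from 74
Insert 10: L from 22
Insert 95: R from 22 -> R from 74 -> R from 82

In-order: [10, 22, 25, 74, 82, 95]


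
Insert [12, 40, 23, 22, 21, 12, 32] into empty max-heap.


Insert 12: [12]
Insert 40: [40, 12]
Insert 23: [40, 12, 23]
Insert 22: [40, 22, 23, 12]
Insert 21: [40, 22, 23, 12, 21]
Insert 12: [40, 22, 23, 12, 21, 12]
Insert 32: [40, 22, 32, 12, 21, 12, 23]

Final heap: [40, 22, 32, 12, 21, 12, 23]


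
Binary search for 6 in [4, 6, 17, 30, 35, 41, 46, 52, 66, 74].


Step 1: lo=0, hi=9, mid=4, val=35
Step 2: lo=0, hi=3, mid=1, val=6

Found at index 1


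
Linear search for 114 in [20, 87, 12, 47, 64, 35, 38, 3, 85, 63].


i=0: 20!=114
i=1: 87!=114
i=2: 12!=114
i=3: 47!=114
i=4: 64!=114
i=5: 35!=114
i=6: 38!=114
i=7: 3!=114
i=8: 85!=114
i=9: 63!=114

Not found, 10 comps


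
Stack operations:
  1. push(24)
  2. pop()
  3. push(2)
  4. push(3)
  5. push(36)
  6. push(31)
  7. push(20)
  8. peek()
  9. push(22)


push(24) -> [24]
pop()->24, []
push(2) -> [2]
push(3) -> [2, 3]
push(36) -> [2, 3, 36]
push(31) -> [2, 3, 36, 31]
push(20) -> [2, 3, 36, 31, 20]
peek()->20
push(22) -> [2, 3, 36, 31, 20, 22]

Final stack: [2, 3, 36, 31, 20, 22]


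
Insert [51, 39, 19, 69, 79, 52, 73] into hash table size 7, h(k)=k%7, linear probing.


Insert 51: h=2 -> slot 2
Insert 39: h=4 -> slot 4
Insert 19: h=5 -> slot 5
Insert 69: h=6 -> slot 6
Insert 79: h=2, 1 probes -> slot 3
Insert 52: h=3, 4 probes -> slot 0
Insert 73: h=3, 5 probes -> slot 1

Table: [52, 73, 51, 79, 39, 19, 69]
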